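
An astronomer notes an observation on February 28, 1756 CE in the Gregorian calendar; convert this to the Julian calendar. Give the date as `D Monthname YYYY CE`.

For dates in this range the Gregorian date is 11 days ahead of the Julian.
28 February 1756 Gregorian − 11 days → 17 February 1756 Julian.

17 February 1756 CE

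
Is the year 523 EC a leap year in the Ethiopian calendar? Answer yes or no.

523 mod 4 = 3; in the Ethiopian calendar a year is leap when year mod 4 = 3, so it is a leap year.

yes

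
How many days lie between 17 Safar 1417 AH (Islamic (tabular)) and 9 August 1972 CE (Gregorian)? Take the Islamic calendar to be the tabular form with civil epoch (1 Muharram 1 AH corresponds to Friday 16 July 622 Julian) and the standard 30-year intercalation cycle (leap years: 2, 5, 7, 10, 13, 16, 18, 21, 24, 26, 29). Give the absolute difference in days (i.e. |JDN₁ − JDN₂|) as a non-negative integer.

8730

First date → JDN 2450269; second date → JDN 2441539.
The interval is |2450269 − 2441539| = 8730 days.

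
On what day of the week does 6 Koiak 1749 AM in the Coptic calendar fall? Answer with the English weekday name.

In the Gregorian calendar this is 15 December 2032 (JDN 2463582).
Since JDN mod 7 = 2 (0 = Monday), the day is Wednesday.

Wednesday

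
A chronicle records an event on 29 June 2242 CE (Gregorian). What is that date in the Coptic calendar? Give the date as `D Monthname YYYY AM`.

Both dates share Julian Day Number 2540113; in the Coptic calendar that is 20 Paoni 1958 AM.

20 Paoni 1958 AM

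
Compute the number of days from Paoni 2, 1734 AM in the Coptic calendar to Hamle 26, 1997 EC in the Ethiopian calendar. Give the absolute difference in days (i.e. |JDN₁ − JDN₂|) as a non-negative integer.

First date → JDN 2458279; second date → JDN 2453585.
The interval is |2458279 − 2453585| = 4694 days.

4694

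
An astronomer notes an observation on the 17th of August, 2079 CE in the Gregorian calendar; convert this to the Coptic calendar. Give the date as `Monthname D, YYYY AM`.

Mesori 11, 1795 AM

Both dates share Julian Day Number 2480628; in the Coptic calendar that is 11 Mesori 1795 AM.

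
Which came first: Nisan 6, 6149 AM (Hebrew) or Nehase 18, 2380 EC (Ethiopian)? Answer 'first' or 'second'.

Converting both to JDN: 2593716 vs 2593498; the smaller is the second.

second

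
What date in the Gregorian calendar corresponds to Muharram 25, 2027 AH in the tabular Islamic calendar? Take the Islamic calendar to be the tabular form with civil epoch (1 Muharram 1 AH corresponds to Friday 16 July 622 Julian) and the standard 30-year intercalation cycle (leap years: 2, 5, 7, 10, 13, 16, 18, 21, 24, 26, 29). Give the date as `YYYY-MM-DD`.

2588-04-13

Both dates share Julian Day Number 2666411; in the Gregorian calendar that is 13 April 2588 CE.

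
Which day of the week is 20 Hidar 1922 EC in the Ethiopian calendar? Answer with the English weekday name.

This is JDN 2425945 (29 November 1929 Gregorian).
Since JDN mod 7 = 4 (0 = Monday), the day is Friday.

Friday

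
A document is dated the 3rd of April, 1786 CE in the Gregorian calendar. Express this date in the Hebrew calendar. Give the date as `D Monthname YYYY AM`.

5 Nisan 5546 AM

Julian Day Number of the source date = 2373476.
Converting JDN 2373476 to the Hebrew calendar gives 5 Nisan 5546 AM.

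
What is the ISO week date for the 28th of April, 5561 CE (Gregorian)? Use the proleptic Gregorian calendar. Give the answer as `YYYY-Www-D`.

The weekday is Friday (ISO weekday 5).
That Friday belongs to ISO week 17 of ISO year 5561.

5561-W17-5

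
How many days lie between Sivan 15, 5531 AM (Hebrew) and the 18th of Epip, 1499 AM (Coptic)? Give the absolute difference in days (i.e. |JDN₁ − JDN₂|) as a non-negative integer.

4439

First date → JDN 2368052; second date → JDN 2372491.
The interval is |2368052 − 2372491| = 4439 days.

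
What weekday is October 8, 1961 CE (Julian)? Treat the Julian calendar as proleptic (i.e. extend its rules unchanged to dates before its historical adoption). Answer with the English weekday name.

Equivalently 21 October 1961 Gregorian, JDN 2437594.
JDN 2437594 mod 7 = 5, and JDN 0 was a Monday, so this is a Saturday.

Saturday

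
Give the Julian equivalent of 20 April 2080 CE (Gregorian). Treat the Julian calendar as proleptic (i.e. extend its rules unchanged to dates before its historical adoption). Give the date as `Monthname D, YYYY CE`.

For dates in this range the Gregorian date is 13 days ahead of the Julian.
20 April 2080 Gregorian − 13 days → 7 April 2080 Julian.

April 7, 2080 CE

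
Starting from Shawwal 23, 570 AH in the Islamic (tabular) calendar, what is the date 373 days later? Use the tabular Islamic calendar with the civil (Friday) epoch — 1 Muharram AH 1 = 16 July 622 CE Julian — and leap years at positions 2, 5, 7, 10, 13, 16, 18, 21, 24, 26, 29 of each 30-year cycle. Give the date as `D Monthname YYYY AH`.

13 Dhu al-Qa'dah 571 AH

Counting 373 days forward from JDN 2150363 reaches JDN 2150736, which is 13 Dhu al-Qa'dah 571 AH.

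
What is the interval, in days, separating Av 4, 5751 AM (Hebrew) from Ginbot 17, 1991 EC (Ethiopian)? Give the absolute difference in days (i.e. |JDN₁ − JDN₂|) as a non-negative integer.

2871

First date → JDN 2448453; second date → JDN 2451324.
The interval is |2448453 − 2451324| = 2871 days.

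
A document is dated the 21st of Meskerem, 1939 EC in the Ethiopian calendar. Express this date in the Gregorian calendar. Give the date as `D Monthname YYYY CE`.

1 October 1946 CE

Both dates share Julian Day Number 2432095; in the Gregorian calendar that is 1 October 1946 CE.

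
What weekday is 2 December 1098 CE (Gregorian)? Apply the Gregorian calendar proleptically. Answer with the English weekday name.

2122432 ≡ 4 (mod 7); counting from Monday = 0 gives Friday.

Friday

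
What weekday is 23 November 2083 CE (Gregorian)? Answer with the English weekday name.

Tuesday

JDN 2482187 mod 7 = 1, and JDN 0 was a Monday, so this is a Tuesday.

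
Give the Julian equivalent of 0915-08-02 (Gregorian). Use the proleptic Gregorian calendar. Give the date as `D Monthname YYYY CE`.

At this point the Julian calendar is 5 days behind the Gregorian.
2 August 915 Gregorian − 5 days → 28 July 915 Julian.

28 July 915 CE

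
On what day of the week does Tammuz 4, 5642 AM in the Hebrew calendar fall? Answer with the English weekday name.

In the Gregorian calendar this is 21 June 1882 (JDN 2408618).
JDN 2408618 mod 7 = 2, and JDN 0 was a Monday, so this is a Wednesday.

Wednesday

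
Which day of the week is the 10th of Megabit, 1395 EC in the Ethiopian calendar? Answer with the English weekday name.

Tuesday

Equivalently 15 March 1403 Gregorian, JDN 2233568.
2233568 ≡ 1 (mod 7); counting from Monday = 0 gives Tuesday.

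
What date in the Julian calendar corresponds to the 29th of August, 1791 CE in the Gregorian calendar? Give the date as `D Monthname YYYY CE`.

For dates in this range the Gregorian date is 11 days ahead of the Julian.
29 August 1791 Gregorian − 11 days → 18 August 1791 Julian.

18 August 1791 CE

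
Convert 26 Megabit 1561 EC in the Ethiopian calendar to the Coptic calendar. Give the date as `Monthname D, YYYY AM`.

Both dates share Julian Day Number 2294216; in the Coptic calendar that is 26 Paremhat 1285 AM.

Paremhat 26, 1285 AM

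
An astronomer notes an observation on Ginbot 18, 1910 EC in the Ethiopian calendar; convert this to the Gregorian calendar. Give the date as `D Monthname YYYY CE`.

Julian Day Number of the source date = 2421740.
Converting JDN 2421740 to the Gregorian calendar gives 26 May 1918 CE.

26 May 1918 CE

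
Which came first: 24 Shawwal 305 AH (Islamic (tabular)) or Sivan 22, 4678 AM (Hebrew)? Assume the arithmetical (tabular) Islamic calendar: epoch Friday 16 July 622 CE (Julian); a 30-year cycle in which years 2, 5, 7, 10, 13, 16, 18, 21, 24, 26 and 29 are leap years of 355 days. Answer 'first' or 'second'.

First date → JDN 2056456; second date → JDN 2056513.
JDN 2056456 < JDN 2056513, so the first date is earlier.

first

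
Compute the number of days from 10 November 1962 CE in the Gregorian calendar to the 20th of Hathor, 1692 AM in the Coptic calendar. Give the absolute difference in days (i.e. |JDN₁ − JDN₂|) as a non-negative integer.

4768

JDN of the first date = 2437979.
JDN of the second date = 2442747.
|2442747 − 2437979| = 4768.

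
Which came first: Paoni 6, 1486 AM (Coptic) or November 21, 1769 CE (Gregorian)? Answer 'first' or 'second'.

second

The two dates have Julian Day Numbers 2367701 and 2367499 respectively.
Since 2367499 < 2367701, the second date comes first.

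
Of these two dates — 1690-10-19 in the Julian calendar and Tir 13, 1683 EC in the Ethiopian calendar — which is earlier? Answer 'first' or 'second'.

First date → JDN 2338622; second date → JDN 2338703.
JDN 2338622 < JDN 2338703, so the first date is earlier.

first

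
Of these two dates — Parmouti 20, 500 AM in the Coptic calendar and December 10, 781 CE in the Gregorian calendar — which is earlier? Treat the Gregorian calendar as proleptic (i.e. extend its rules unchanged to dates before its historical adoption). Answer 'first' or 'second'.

second

First date → JDN 2007519; second date → JDN 2006658.
JDN 2006658 < JDN 2007519, so the second date is earlier.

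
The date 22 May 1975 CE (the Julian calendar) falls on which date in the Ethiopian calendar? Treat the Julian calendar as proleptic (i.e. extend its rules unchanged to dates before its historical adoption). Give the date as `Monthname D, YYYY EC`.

Julian Day Number of the source date = 2442568.
Converting JDN 2442568 to the Ethiopian calendar gives 27 Ginbot 1967 EC.

Ginbot 27, 1967 EC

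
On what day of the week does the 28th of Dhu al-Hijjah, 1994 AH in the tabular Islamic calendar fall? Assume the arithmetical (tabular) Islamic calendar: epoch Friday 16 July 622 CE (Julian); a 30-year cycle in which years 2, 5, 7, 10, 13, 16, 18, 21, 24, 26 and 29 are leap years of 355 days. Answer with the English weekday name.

This is JDN 2655045 (1 March 2557 Gregorian).
2655045 ≡ 1 (mod 7); counting from Monday = 0 gives Tuesday.

Tuesday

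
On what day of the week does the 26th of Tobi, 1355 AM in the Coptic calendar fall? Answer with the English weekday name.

Monday

Equivalently 31 January 1639 Gregorian, JDN 2319723.
Since JDN mod 7 = 0 (0 = Monday), the day is Monday.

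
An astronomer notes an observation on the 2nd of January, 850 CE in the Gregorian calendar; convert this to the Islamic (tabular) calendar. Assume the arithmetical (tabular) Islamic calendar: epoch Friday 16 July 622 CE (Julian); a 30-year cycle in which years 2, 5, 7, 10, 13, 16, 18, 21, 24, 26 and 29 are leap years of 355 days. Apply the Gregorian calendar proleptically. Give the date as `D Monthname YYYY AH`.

Julian Day Number of the source date = 2031518.
Converting JDN 2031518 to the tabular Islamic calendar gives 9 Jumada al-Thani 235 AH.

9 Jumada al-Thani 235 AH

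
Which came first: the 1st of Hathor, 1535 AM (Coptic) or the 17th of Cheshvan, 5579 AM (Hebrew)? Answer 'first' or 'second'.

first

Converting both to JDN: 2385383 vs 2385390; the smaller is the first.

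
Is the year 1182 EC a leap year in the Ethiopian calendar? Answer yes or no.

1182 mod 4 = 2; in the Ethiopian calendar a year is leap when year mod 4 = 3, so it is a common year.

no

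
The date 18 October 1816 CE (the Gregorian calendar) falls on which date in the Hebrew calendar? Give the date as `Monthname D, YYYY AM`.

Tishrei 26, 5577 AM

Julian Day Number of the source date = 2384631.
Converting JDN 2384631 to the Hebrew calendar gives 26 Tishrei 5577 AM.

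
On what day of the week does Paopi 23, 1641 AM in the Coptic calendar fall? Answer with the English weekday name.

This is JDN 2424092 (2 November 1924 Gregorian).
2424092 ≡ 6 (mod 7); counting from Monday = 0 gives Sunday.

Sunday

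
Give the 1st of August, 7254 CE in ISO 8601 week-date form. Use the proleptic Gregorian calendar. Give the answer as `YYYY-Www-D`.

7254-W31-6

The weekday is Saturday (ISO weekday 6).
That Saturday belongs to ISO week 31 of ISO year 7254.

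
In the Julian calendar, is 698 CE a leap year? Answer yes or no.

698 mod 4 = 2, so it is a common year in the Julian calendar.

no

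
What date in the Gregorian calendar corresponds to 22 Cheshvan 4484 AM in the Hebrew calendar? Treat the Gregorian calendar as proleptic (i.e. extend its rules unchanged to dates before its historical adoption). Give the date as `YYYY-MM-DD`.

Julian Day Number of the source date = 1985433.
Converting JDN 1985433 to the Gregorian calendar gives 31 October 723 CE.

0723-10-31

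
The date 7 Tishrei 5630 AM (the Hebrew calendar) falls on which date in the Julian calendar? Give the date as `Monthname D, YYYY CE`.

August 31, 1869 CE

Both dates share Julian Day Number 2403953; in the Julian calendar that is 31 August 1869 CE.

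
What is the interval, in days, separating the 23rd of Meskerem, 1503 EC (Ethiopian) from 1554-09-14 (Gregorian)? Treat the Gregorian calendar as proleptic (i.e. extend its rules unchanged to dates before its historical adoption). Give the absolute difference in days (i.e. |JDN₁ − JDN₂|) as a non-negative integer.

JDN of the first date = 2272848.
JDN of the second date = 2288903.
|2288903 − 2272848| = 16055.

16055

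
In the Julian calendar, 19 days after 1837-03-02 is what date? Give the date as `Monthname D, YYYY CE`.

JDN of 1837-03-02 = 2392083.
2392083 + 19 = 2392102.
JDN 2392102 in the Julian calendar is March 21, 1837 CE.

March 21, 1837 CE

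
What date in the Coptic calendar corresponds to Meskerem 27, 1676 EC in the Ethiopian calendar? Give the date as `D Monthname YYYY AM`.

The source date corresponds to 5 October 1683 in the Gregorian calendar (JDN 2336041).
That day falls on 27 Thout 1400 AM in the Coptic calendar.

27 Thout 1400 AM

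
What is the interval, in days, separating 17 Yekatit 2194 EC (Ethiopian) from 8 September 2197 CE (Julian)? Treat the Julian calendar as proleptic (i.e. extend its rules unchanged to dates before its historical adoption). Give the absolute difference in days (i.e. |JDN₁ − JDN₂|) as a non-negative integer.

First date → JDN 2525380; second date → JDN 2523763.
The interval is |2525380 − 2523763| = 1617 days.

1617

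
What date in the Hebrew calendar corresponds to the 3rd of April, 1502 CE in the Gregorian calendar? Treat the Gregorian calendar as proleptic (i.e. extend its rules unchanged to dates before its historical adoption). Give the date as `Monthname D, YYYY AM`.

Nisan 15, 5262 AM

Julian Day Number of the source date = 2269746.
Converting JDN 2269746 to the Hebrew calendar gives 15 Nisan 5262 AM.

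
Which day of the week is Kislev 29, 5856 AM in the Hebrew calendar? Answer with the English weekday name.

In the Gregorian calendar this is 25 December 2095 (JDN 2486602).
JDN 2486602 mod 7 = 6, and JDN 0 was a Monday, so this is a Sunday.

Sunday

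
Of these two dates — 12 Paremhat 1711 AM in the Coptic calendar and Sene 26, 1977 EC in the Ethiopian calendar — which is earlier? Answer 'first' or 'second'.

Converting both to JDN: 2449798 vs 2446250; the smaller is the second.

second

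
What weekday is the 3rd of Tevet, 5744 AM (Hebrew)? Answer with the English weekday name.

Friday

In the Gregorian calendar this is 9 December 1983 (JDN 2445678).
2445678 ≡ 4 (mod 7); counting from Monday = 0 gives Friday.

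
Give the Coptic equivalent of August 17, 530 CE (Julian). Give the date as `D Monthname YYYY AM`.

24 Mesori 246 AM

Both dates share Julian Day Number 1914869; in the Coptic calendar that is 24 Mesori 246 AM.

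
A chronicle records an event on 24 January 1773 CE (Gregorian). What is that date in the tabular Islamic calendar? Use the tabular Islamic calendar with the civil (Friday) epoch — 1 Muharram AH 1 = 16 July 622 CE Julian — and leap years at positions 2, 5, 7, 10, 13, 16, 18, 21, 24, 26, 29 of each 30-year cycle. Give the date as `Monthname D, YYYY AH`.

Julian Day Number of the source date = 2368659.
Converting JDN 2368659 to the tabular Islamic calendar gives 1 Dhu al-Qa'dah 1186 AH.

Dhu al-Qa'dah 1, 1186 AH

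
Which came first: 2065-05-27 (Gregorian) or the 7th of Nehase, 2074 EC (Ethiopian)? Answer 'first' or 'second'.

first

Converting both to JDN: 2475433 vs 2481720; the smaller is the first.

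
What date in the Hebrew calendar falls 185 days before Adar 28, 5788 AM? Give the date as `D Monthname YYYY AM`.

The starting date is JDN 2461857; 2461857 − 185 = 2461672.
JDN 2461672 corresponds to 21 Elul 5787 AM.

21 Elul 5787 AM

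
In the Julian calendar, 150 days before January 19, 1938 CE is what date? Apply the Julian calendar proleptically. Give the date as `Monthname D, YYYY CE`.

August 22, 1937 CE

Counting 150 days back from JDN 2428931 reaches JDN 2428781, which is August 22, 1937 CE.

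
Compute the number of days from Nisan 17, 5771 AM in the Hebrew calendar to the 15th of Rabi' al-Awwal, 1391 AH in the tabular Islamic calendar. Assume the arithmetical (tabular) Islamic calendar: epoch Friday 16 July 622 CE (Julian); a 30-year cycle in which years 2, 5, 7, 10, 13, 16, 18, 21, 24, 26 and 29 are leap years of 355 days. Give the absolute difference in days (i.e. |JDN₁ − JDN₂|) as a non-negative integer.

14590

JDN of the first date = 2455673.
JDN of the second date = 2441083.
|2441083 − 2455673| = 14590.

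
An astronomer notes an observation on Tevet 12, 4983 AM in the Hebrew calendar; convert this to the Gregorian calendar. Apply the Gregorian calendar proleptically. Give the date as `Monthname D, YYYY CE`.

December 24, 1222 CE

Both dates share Julian Day Number 2167744; in the Gregorian calendar that is 24 December 1222 CE.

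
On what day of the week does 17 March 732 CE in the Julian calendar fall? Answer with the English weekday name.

Equivalently 21 March 732 Gregorian, JDN 1988497.
JDN 1988497 mod 7 = 0, and JDN 0 was a Monday, so this is a Monday.

Monday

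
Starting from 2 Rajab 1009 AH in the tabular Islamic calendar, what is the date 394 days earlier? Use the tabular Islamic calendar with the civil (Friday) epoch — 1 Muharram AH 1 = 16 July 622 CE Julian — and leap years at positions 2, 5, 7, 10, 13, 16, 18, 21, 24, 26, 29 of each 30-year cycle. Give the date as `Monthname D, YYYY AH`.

Jumada al-Awwal 22, 1008 AH

JDN of 2 Rajab 1009 AH = 2305820.
2305820 − 394 = 2305426.
JDN 2305426 in the tabular Islamic calendar is Jumada al-Awwal 22, 1008 AH.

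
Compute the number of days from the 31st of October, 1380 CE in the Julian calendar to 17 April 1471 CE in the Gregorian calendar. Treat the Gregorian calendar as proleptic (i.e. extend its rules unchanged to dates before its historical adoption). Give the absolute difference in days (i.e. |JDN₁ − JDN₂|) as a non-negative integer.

First date → JDN 2225407; second date → JDN 2258438.
The interval is |2225407 − 2258438| = 33031 days.

33031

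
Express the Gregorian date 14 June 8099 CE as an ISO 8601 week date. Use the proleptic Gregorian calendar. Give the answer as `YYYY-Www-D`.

The weekday is Sunday (ISO weekday 7).
That Sunday belongs to ISO week 24 of ISO year 8099.

8099-W24-7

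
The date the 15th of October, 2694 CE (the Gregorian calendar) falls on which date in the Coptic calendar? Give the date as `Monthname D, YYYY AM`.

Both dates share Julian Day Number 2705311; in the Coptic calendar that is 30 Thout 2411 AM.

Thout 30, 2411 AM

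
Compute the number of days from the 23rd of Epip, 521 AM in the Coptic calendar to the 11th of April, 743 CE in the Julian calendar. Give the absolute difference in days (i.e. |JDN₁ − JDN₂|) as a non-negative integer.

22743

First date → JDN 2015282; second date → JDN 1992539.
The interval is |2015282 − 1992539| = 22743 days.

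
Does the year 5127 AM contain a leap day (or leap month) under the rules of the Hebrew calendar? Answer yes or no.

Hebrew year 5127 is year 16 of its 19-year Metonic cycle; leap years are at positions 3, 6, 8, 11, 14, 17, 19, so it is a common year (12 months).

no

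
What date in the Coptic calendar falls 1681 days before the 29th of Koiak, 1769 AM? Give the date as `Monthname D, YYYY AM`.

Counting 1681 days back from JDN 2470910 reaches JDN 2469229, which is Pashons 24, 1764 AM.

Pashons 24, 1764 AM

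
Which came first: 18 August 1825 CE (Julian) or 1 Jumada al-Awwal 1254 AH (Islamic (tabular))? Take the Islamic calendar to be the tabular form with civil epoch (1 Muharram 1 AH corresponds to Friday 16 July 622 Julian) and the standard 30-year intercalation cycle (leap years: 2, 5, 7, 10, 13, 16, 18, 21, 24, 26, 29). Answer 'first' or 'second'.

First date → JDN 2387869; second date → JDN 2392579.
JDN 2387869 < JDN 2392579, so the first date is earlier.

first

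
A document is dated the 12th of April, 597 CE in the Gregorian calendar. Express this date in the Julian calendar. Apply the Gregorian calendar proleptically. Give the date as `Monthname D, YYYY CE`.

For dates in this range the Gregorian date is 2 days ahead of the Julian.
12 April 597 Gregorian − 2 days → 10 April 597 Julian.

April 10, 597 CE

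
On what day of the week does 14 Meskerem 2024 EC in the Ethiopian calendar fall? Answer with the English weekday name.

Thursday

Equivalently 25 September 2031 Gregorian, JDN 2463135.
2463135 ≡ 3 (mod 7); counting from Monday = 0 gives Thursday.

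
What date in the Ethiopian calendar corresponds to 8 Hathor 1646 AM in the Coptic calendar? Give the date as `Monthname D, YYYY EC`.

Hidar 8, 1922 EC

The source date corresponds to 17 November 1929 in the Gregorian calendar (JDN 2425933).
That day falls on 8 Hidar 1922 EC in the Ethiopian calendar.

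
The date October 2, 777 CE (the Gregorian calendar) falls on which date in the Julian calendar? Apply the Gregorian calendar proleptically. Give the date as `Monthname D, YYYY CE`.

September 28, 777 CE

For dates in this range the Gregorian date is 4 days ahead of the Julian.
2 October 777 Gregorian − 4 days → 28 September 777 Julian.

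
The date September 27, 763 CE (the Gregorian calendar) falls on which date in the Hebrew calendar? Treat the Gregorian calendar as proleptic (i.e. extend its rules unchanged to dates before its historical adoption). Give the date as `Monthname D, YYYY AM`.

Tishrei 12, 4524 AM

Julian Day Number of the source date = 2000009.
Converting JDN 2000009 to the Hebrew calendar gives 12 Tishrei 4524 AM.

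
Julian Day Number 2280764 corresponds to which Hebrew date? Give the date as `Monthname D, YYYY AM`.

Sivan 19, 5292 AM

JDN 2280764 is 2 June 1532 in the proleptic Gregorian calendar.
In the Hebrew calendar that day is Sivan 19, 5292 AM.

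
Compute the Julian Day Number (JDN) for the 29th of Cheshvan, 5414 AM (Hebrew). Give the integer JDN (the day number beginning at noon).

In the Gregorian calendar the same day is 19 November 1653.
JDN 2400001 is 17 November 1858 CE (Gregorian), MJD 0; the target day is −74872 days from there, so JDN = 2325129.

2325129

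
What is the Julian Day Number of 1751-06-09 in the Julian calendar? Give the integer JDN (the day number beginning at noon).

In the Gregorian calendar the same day is 20 June 1751.
JDN 2400001 is 17 November 1858 CE (Gregorian), MJD 0; the target day is −39231 days from there, so JDN = 2360770.

2360770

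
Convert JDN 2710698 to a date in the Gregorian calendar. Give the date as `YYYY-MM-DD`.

Counting from JDN 2299161 = 15 Oct 1582 gives an offset of 411537 days.

2709-07-16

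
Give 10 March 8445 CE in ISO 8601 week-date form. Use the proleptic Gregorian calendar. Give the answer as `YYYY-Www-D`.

The weekday is Friday (ISO weekday 5).
That Friday belongs to ISO week 10 of ISO year 8445.

8445-W10-5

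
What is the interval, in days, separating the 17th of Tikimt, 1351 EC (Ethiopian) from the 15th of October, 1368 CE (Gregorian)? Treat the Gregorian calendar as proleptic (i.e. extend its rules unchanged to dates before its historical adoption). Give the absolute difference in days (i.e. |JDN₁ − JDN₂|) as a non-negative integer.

3646

First date → JDN 2217354; second date → JDN 2221000.
The interval is |2217354 − 2221000| = 3646 days.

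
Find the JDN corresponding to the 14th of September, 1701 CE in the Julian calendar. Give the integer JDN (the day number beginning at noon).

In the Gregorian calendar the same day is 25 September 1701.
JDN 2451545 is 1 January 2000 CE (Gregorian); the target day is −108940 days from there, so JDN = 2342605.

2342605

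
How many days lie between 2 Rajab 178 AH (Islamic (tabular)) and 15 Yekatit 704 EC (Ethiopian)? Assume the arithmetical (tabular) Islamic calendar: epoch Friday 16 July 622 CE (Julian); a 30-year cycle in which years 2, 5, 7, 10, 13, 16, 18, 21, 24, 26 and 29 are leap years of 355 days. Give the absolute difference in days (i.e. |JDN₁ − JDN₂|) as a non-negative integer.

JDN of the first date = 2011341.
JDN of the second date = 1981156.
|1981156 − 2011341| = 30185.

30185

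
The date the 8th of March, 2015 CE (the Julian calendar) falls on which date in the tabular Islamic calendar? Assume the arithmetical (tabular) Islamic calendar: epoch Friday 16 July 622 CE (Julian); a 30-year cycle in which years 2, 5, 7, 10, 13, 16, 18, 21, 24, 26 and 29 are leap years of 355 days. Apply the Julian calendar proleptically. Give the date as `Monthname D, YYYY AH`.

Jumada al-Awwal 30, 1436 AH

Both dates share Julian Day Number 2457103; in the tabular Islamic calendar that is 30 Jumada al-Awwal 1436 AH.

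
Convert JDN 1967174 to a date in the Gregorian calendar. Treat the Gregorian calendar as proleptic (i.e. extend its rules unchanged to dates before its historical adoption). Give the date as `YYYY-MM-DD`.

JDN 2451545 is 1 Jan 2000; 1967174 is −484371 days from there.

0673-11-02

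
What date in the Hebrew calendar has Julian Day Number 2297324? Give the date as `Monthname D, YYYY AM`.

The proleptic Gregorian equivalent of JDN 2297324 is 4 October 1577.
In the Hebrew calendar that day is Tishrei 13, 5338 AM.

Tishrei 13, 5338 AM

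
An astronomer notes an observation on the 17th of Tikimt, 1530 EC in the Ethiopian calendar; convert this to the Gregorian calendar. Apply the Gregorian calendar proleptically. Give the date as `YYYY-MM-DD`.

Both dates share Julian Day Number 2282734; in the Gregorian calendar that is 24 October 1537 CE.

1537-10-24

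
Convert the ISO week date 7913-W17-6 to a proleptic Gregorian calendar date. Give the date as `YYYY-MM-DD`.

7913-04-26

ISO week 1 of 7913 is the week containing the first Thursday of 7913.
Week 17, day 6 (Saturday) lands on 7913-04-26.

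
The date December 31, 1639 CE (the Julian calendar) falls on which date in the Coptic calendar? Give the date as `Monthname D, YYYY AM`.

Tobi 4, 1356 AM

Both dates share Julian Day Number 2320067; in the Coptic calendar that is 4 Tobi 1356 AM.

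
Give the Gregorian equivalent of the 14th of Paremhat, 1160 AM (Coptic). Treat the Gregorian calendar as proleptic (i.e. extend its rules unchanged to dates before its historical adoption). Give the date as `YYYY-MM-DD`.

1444-03-19

Julian Day Number of the source date = 2248548.
Converting JDN 2248548 to the Gregorian calendar gives 19 March 1444 CE.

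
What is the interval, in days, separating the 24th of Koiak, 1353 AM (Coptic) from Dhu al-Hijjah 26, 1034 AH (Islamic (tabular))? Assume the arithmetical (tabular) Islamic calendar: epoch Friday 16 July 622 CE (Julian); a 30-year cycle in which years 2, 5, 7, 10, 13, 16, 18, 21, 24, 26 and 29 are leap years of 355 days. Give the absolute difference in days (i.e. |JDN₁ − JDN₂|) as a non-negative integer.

First date → JDN 2318961; second date → JDN 2314851.
The interval is |2318961 − 2314851| = 4110 days.

4110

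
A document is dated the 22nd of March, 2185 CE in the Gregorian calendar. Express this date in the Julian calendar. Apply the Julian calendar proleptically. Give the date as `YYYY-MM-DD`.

2185-03-08

The Julian–Gregorian offset here is 14 days (Julian trailing).
22 March 2185 Gregorian − 14 days → 8 March 2185 Julian.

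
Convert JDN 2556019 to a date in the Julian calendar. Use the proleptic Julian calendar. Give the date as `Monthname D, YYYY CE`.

December 31, 2285 CE

JDN 2556019 is 15 January 2286 in the Gregorian calendar.
In the Julian calendar that day is December 31, 2285 CE.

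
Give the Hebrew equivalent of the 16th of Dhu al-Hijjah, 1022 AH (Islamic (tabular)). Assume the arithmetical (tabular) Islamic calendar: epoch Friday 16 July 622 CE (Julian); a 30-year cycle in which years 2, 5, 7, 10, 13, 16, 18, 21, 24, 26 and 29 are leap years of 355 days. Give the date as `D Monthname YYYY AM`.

17 Shevat 5374 AM

Julian Day Number of the source date = 2310588.
Converting JDN 2310588 to the Hebrew calendar gives 17 Shevat 5374 AM.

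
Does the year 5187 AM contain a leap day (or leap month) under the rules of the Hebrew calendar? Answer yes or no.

yes

Hebrew year 5187 is year 19 of its 19-year Metonic cycle; leap years are at positions 3, 6, 8, 11, 14, 17, 19, so it is a leap year (13 months).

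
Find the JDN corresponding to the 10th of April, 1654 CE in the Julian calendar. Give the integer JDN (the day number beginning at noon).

In the Gregorian calendar the same day is 20 April 1654.
JDN 2451545 is 1 January 2000 CE (Gregorian); the target day is −126264 days from there, so JDN = 2325281.

2325281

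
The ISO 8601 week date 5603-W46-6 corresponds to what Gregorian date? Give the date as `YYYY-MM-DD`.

ISO week 1 of 5603 is the week containing the first Thursday of 5603.
Week 46, day 6 (Saturday) lands on 5603-11-15.

5603-11-15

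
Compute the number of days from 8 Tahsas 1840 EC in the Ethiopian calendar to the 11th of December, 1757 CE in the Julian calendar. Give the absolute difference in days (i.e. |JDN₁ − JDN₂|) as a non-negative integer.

First date → JDN 2396013; second date → JDN 2363147.
The interval is |2396013 − 2363147| = 32866 days.

32866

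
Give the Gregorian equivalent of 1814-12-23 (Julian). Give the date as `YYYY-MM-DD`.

1815-01-04

The Julian–Gregorian offset here is 12 days (Julian trailing).
23 December 1814 Julian + 12 days → 4 January 1815 Gregorian.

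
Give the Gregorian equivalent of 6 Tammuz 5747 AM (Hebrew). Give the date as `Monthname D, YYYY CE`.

July 3, 1987 CE

Both dates share Julian Day Number 2446980; in the Gregorian calendar that is 3 July 1987 CE.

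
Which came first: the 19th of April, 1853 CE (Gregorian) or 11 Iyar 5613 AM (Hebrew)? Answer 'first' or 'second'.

The two dates have Julian Day Numbers 2397963 and 2397993 respectively.
Since 2397963 < 2397993, the first date comes first.

first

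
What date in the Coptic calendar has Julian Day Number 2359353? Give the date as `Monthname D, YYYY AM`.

Epip 29, 1463 AM

JDN 2359353 is 3 August 1747 in the Gregorian calendar.
In the Coptic calendar that day is Epip 29, 1463 AM.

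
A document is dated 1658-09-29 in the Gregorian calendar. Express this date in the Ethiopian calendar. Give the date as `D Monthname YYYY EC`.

22 Meskerem 1651 EC

Both dates share Julian Day Number 2326904; in the Ethiopian calendar that is 22 Meskerem 1651 EC.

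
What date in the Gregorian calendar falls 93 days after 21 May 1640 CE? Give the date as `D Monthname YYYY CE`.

JDN of 21 May 1640 CE = 2320199.
2320199 + 93 = 2320292.
JDN 2320292 in the Gregorian calendar is 22 August 1640 CE.

22 August 1640 CE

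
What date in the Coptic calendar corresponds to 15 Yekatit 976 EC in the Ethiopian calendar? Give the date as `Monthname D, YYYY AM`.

The source date corresponds to 15 February 984 in the proleptic Gregorian calendar (JDN 2080504).
That day falls on 15 Meshir 700 AM in the Coptic calendar.

Meshir 15, 700 AM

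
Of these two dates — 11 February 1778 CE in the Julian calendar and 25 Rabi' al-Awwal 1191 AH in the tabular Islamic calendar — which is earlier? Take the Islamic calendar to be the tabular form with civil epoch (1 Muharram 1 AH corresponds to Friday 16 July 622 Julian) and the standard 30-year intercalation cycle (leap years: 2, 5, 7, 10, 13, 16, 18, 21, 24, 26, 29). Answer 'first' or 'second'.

First date → JDN 2370514; second date → JDN 2370219.
JDN 2370219 < JDN 2370514, so the second date is earlier.

second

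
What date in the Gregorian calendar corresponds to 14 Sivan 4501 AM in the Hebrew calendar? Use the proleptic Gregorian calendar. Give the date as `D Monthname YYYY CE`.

7 June 741 CE

Both dates share Julian Day Number 1991862; in the Gregorian calendar that is 7 June 741 CE.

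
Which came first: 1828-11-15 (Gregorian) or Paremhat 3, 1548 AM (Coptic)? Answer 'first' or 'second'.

first

The two dates have Julian Day Numbers 2389042 and 2390254 respectively.
Since 2389042 < 2390254, the first date comes first.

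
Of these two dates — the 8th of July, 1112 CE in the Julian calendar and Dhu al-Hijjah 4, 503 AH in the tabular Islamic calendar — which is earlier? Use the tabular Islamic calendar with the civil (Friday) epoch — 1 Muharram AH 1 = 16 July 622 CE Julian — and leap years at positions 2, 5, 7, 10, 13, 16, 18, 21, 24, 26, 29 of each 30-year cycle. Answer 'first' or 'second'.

First date → JDN 2127405; second date → JDN 2126660.
JDN 2126660 < JDN 2127405, so the second date is earlier.

second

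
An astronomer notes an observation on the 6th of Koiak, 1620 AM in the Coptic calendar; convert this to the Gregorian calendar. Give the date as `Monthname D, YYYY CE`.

Both dates share Julian Day Number 2416465; in the Gregorian calendar that is 16 December 1903 CE.

December 16, 1903 CE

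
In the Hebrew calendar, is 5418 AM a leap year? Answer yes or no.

Hebrew year 5418 is year 3 of its 19-year Metonic cycle; leap years are at positions 3, 6, 8, 11, 14, 17, 19, so it is a leap year (13 months).

yes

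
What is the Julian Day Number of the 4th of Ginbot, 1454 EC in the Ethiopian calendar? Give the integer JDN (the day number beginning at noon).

Equivalently 8 May 1462 (proleptic Gregorian).
JDN 2451545 is 1 January 2000 CE (Gregorian); the target day is −196373 days from there, so JDN = 2255172.

2255172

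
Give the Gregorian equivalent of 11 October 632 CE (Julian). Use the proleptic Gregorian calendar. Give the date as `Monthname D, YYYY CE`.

For dates in this range the Gregorian date is 3 days ahead of the Julian.
11 October 632 Julian + 3 days → 14 October 632 Gregorian.

October 14, 632 CE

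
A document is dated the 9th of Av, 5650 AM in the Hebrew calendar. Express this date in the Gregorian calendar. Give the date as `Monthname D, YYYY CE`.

Both dates share Julian Day Number 2411575; in the Gregorian calendar that is 26 July 1890 CE.

July 26, 1890 CE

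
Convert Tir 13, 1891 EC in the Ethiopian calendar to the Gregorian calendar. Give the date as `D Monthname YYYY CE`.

20 January 1899 CE

Julian Day Number of the source date = 2414675.
Converting JDN 2414675 to the Gregorian calendar gives 20 January 1899 CE.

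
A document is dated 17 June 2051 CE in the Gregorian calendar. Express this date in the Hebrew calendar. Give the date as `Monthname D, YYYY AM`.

Both dates share Julian Day Number 2470340; in the Hebrew calendar that is 7 Tammuz 5811 AM.

Tammuz 7, 5811 AM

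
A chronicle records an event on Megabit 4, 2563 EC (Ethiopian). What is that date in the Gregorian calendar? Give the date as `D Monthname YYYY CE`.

Both dates share Julian Day Number 2660174; in the Gregorian calendar that is 17 March 2571 CE.

17 March 2571 CE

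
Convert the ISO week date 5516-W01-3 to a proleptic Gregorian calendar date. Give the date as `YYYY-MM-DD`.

ISO week 1 of 5516 is the week containing the first Thursday of 5516.
Week 1, day 3 (Wednesday) lands on 5516-01-05.

5516-01-05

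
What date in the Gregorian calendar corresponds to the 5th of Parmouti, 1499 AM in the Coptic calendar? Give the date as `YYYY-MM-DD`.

1783-04-11

Julian Day Number of the source date = 2372388.
Converting JDN 2372388 to the Gregorian calendar gives 11 April 1783 CE.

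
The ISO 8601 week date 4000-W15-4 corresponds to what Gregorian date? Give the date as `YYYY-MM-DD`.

ISO week 1 of 4000 is the week containing the first Thursday of 4000.
Week 15, day 4 (Thursday) lands on 4000-04-13.

4000-04-13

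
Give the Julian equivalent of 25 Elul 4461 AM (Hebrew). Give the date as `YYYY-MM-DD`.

0701-09-03

Julian Day Number of the source date = 1977344.
Converting JDN 1977344 to the Julian calendar gives 3 September 701 CE.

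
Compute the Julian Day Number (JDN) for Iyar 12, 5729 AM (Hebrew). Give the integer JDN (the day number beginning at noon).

Equivalently 30 April 1969 (Gregorian).
JDN 2400001 is 17 November 1858 CE (Gregorian), MJD 0; the target day is +40341 days from there, so JDN = 2440342.

2440342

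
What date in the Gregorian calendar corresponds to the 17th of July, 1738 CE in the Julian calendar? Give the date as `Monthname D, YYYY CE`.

The Julian–Gregorian offset here is 11 days (Julian trailing).
17 July 1738 Julian + 11 days → 28 July 1738 Gregorian.

July 28, 1738 CE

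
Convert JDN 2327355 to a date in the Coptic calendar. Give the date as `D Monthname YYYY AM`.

17 Koiak 1376 AM

JDN 2327355 is 24 December 1659 in the Gregorian calendar.
In the Coptic calendar that day is 17 Koiak 1376 AM.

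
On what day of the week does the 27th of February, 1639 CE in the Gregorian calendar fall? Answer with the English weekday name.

Since JDN mod 7 = 6 (0 = Monday), the day is Sunday.

Sunday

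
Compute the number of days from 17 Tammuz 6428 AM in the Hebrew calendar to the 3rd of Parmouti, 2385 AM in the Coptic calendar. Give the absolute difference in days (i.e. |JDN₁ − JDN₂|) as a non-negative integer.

JDN of the first date = 2695726.
JDN of the second date = 2695998.
|2695998 − 2695726| = 272.

272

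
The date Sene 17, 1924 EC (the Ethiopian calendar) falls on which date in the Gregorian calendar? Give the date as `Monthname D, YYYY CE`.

Julian Day Number of the source date = 2426883.
Converting JDN 2426883 to the Gregorian calendar gives 24 June 1932 CE.

June 24, 1932 CE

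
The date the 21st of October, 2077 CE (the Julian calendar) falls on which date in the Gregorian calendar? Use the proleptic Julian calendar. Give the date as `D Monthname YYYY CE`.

3 November 2077 CE

At this point the Julian calendar is 13 days behind the Gregorian.
21 October 2077 Julian + 13 days → 3 November 2077 Gregorian.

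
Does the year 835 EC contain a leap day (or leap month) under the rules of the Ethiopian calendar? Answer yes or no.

835 mod 4 = 3; in the Ethiopian calendar a year is leap when year mod 4 = 3, so it is a leap year.

yes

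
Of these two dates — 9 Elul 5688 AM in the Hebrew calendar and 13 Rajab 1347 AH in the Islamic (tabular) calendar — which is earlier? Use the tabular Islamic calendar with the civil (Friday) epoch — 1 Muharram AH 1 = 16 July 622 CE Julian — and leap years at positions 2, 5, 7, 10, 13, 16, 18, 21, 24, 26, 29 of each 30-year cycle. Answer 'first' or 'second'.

Converting both to JDN: 2425484 vs 2425607; the smaller is the first.

first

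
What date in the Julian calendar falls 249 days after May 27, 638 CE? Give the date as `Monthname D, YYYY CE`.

Counting 249 days forward from JDN 1954234 reaches JDN 1954483, which is January 31, 639 CE.

January 31, 639 CE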